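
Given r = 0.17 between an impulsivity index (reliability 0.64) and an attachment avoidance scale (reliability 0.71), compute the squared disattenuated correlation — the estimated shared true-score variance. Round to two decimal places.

0.06

Disattenuated r = 0.17 / √(0.64 × 0.71) = 0.17 / 0.6741 = 0.2522.
Shared true-score variance = 0.2522² = 0.0636 ≈ 0.06.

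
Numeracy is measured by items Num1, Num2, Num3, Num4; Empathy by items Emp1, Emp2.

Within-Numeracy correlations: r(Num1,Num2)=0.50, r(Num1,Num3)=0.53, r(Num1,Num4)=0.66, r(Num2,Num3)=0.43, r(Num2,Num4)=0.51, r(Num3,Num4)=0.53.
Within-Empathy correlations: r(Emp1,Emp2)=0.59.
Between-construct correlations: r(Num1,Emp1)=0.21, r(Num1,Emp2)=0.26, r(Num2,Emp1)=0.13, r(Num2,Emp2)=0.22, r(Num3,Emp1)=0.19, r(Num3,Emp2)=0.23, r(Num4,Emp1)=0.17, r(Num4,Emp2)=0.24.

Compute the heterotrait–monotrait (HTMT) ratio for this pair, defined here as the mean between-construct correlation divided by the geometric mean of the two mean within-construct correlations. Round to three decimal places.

0.370

Between-construct mean = 1.65/8 = 0.2063.
Mean within-Num = 3.16/6 = 0.5267; mean within-Emp = 0.59/1 = 0.5900.
Geometric mean = √(0.5267 × 0.5900) = 0.5575.
HTMT = 0.2063 / 0.5575 = 0.370.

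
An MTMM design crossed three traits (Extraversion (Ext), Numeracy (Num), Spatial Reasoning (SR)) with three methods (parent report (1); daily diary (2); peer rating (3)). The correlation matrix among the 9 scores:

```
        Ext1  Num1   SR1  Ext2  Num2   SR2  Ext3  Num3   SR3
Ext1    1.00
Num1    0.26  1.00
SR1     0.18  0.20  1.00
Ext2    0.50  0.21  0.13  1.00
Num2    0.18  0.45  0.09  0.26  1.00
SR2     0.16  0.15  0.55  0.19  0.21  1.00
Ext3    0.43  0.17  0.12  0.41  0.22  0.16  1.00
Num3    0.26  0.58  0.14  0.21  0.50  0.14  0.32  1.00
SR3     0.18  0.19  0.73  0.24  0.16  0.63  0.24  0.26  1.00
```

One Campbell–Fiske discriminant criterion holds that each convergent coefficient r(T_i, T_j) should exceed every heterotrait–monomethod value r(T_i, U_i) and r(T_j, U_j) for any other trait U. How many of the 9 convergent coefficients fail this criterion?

0

Checking each validity diagonal entry against its comparison values:
Ext (methods 1·2): 0.50 vs {0.26, 0.26, 0.18, 0.19} → pass.
Ext (methods 1·3): 0.43 vs {0.26, 0.32, 0.18, 0.24} → pass.
Ext (methods 2·3): 0.41 vs {0.26, 0.32, 0.19, 0.24} → pass.
Num (methods 1·2): 0.45 vs {0.26, 0.26, 0.20, 0.21} → pass.
Num (methods 1·3): 0.58 vs {0.26, 0.32, 0.20, 0.26} → pass.
Num (methods 2·3): 0.50 vs {0.26, 0.32, 0.21, 0.26} → pass.
SR (methods 1·2): 0.55 vs {0.18, 0.19, 0.20, 0.21} → pass.
SR (methods 1·3): 0.73 vs {0.18, 0.24, 0.20, 0.26} → pass.
SR (methods 2·3): 0.63 vs {0.19, 0.24, 0.21, 0.26} → pass.
0 of 9 fail.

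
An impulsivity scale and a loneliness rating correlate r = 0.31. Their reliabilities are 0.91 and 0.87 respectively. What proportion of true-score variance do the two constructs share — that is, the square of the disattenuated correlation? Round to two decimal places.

0.12

Disattenuated r = 0.31 / √(0.91 × 0.87) = 0.31 / 0.8898 = 0.3484.
Shared true-score variance = 0.3484² = 0.1214 ≈ 0.12.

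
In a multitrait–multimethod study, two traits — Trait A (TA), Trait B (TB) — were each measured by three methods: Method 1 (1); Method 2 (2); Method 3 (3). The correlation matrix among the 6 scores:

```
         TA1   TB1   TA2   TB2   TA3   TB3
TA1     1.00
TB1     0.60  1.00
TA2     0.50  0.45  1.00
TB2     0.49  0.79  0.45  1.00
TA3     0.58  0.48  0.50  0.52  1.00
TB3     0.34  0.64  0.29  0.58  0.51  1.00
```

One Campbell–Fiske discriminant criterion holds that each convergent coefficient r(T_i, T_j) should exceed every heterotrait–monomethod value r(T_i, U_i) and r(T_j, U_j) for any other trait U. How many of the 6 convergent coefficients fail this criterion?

Convergent coefficients and their comparison sets:
TA (methods 1·2): 0.50 vs {0.60, 0.45} → fail.
TA (methods 1·3): 0.58 vs {0.60, 0.51} → fail.
TA (methods 2·3): 0.50 vs {0.45, 0.51} → fail.
TB (methods 1·2): 0.79 vs {0.60, 0.45} → pass.
TB (methods 1·3): 0.64 vs {0.60, 0.51} → pass.
TB (methods 2·3): 0.58 vs {0.45, 0.51} → pass.
3 of 6 fail.

3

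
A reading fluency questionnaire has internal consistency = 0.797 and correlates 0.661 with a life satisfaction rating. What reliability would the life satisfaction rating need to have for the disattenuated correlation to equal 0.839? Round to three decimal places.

0.779

r_true = r_obs / √(r_xx · r_yy) ⇒ 0.839 = 0.661 / √(0.797 · r_yy).
√(0.797 · r_yy) = 0.661 / 0.839 = 0.7878; 0.797 · r_yy = 0.6206; r_yy = 0.6206 / 0.797 ≈ 0.779.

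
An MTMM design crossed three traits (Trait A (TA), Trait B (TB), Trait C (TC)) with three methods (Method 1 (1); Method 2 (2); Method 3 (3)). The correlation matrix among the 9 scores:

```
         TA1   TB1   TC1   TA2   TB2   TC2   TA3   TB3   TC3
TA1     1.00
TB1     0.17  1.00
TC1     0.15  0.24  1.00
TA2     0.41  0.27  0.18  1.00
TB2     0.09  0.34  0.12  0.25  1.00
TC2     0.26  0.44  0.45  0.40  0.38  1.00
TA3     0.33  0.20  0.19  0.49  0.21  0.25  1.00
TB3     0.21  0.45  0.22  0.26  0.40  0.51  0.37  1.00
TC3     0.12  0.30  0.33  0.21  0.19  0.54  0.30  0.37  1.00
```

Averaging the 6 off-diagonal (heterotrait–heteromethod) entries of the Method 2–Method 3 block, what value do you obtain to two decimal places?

HTHM values (method 2 × method 3): 0.26, 0.21, 0.21, 0.19, 0.25, 0.51; mean = 1.63/6 = 0.27.

0.27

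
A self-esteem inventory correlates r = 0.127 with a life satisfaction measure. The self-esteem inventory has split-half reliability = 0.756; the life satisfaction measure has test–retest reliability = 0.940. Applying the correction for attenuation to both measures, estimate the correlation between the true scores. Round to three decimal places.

0.151

r_true = r_obs / √(r_xx · r_yy) = 0.127 / √(0.756 × 0.940) = 0.127 / √0.710640 = 0.127 / 0.8430 ≈ 0.151.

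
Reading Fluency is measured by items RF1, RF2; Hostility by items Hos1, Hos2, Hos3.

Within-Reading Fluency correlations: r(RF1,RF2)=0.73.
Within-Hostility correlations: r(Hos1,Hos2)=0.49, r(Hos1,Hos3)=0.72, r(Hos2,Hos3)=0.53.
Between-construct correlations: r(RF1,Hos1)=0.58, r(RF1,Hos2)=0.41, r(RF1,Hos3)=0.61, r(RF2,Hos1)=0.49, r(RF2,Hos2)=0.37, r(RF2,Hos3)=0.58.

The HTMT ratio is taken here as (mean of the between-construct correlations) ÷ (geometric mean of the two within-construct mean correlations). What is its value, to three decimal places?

0.779

Between-construct mean = 3.04/6 = 0.5067.
Mean within-RF = 0.73/1 = 0.7300; mean within-Hos = 1.74/3 = 0.5800.
Geometric mean = √(0.7300 × 0.5800) = 0.6507.
HTMT = 0.5067 / 0.6507 = 0.779.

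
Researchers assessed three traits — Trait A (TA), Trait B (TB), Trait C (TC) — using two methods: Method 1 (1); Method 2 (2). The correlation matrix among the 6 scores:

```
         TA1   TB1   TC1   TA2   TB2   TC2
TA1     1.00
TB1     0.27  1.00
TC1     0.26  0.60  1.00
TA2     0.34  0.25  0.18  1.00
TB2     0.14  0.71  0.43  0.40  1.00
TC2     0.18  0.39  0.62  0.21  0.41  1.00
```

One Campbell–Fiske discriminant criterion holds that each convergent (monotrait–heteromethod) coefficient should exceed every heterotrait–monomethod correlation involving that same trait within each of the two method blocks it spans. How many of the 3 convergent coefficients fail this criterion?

1

Checking each validity diagonal entry against its comparison values:
TA (methods 1·2): 0.34 vs {0.27, 0.40, 0.26, 0.21} → fail.
TB (methods 1·2): 0.71 vs {0.27, 0.40, 0.60, 0.41} → pass.
TC (methods 1·2): 0.62 vs {0.26, 0.21, 0.60, 0.41} → pass.
1 of 3 fail.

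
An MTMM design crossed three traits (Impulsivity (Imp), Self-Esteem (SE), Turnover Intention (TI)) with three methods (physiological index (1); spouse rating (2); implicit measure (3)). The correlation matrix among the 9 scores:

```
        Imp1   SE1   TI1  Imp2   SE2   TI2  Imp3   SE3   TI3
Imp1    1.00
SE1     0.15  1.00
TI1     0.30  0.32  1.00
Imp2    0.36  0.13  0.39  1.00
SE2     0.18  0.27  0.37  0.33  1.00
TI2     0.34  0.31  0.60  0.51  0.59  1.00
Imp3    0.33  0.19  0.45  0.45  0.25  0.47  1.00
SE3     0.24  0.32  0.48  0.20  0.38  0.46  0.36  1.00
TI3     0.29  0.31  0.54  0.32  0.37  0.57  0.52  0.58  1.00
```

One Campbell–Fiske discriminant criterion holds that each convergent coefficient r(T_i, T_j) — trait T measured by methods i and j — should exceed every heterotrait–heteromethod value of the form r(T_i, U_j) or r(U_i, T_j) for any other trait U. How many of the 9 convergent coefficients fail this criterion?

6

Convergent coefficients and their comparison sets:
Imp (methods 1·2): 0.36 vs {0.18, 0.13, 0.34, 0.39} → fail.
Imp (methods 1·3): 0.33 vs {0.24, 0.19, 0.29, 0.45} → fail.
Imp (methods 2·3): 0.45 vs {0.20, 0.25, 0.32, 0.47} → fail.
SE (methods 1·2): 0.27 vs {0.13, 0.18, 0.31, 0.37} → fail.
SE (methods 1·3): 0.32 vs {0.19, 0.24, 0.31, 0.48} → fail.
SE (methods 2·3): 0.38 vs {0.25, 0.20, 0.37, 0.46} → fail.
TI (methods 1·2): 0.60 vs {0.39, 0.34, 0.37, 0.31} → pass.
TI (methods 1·3): 0.54 vs {0.45, 0.29, 0.48, 0.31} → pass.
TI (methods 2·3): 0.57 vs {0.47, 0.32, 0.46, 0.37} → pass.
6 of 9 fail.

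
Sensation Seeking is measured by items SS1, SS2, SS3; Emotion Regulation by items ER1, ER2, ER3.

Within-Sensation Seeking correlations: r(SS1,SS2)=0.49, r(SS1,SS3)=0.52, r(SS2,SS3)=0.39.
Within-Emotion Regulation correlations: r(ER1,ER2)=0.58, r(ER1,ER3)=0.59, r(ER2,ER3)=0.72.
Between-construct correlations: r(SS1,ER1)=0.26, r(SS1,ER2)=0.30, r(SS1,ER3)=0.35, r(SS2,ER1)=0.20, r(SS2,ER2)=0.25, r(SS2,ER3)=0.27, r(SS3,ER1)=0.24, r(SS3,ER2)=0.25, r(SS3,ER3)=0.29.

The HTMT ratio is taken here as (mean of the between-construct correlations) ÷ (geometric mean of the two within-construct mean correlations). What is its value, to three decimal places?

Mean heterotrait r = 2.41/9 = 0.2678.
Mean within-SS = 1.40/3 = 0.4667; mean within-ER = 1.89/3 = 0.6300.
Geometric mean = √(0.4667 × 0.6300) = 0.5422.
HTMT = 0.2678 / 0.5422 = 0.494.

0.494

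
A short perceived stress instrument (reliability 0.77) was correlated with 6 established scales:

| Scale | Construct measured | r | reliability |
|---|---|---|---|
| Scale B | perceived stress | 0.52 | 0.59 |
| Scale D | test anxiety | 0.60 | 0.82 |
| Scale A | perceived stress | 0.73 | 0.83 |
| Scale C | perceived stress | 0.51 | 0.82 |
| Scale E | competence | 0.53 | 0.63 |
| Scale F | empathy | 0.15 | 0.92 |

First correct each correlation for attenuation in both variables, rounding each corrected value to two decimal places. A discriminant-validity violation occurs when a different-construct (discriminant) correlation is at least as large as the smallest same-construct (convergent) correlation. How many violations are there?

Disattenuated r (r / √(r_scale · r_new)):
  Scale B (conv): 0.52 / √(0.59·0.77) = 0.77
  Scale D (disc): 0.60 / √(0.82·0.77) = 0.76
  Scale A (conv): 0.73 / √(0.83·0.77) = 0.91
  Scale C (conv): 0.51 / √(0.82·0.77) = 0.64
  Scale E (disc): 0.53 / √(0.63·0.77) = 0.76
  Scale F (disc): 0.15 / √(0.92·0.77) = 0.18
Smallest convergent = 0.64. Discriminant values: 0.76, 0.76, 0.18; count ≥ 0.64 → 2.

2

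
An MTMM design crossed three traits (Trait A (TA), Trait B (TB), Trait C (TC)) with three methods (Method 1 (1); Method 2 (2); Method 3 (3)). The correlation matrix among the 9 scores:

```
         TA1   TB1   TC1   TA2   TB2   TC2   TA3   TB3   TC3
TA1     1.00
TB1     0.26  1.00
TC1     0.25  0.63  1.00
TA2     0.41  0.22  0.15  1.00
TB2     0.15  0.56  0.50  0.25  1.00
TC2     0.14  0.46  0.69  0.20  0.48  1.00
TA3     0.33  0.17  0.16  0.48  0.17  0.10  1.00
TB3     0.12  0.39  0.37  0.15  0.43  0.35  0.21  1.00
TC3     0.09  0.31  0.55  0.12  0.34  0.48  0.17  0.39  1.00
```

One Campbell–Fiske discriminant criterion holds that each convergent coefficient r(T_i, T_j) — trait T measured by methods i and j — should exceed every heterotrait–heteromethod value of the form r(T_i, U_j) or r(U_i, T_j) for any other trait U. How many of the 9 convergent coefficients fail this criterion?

0

Convergent coefficients and their comparison sets:
TA (methods 1·2): 0.41 vs {0.15, 0.22, 0.14, 0.15} → pass.
TA (methods 1·3): 0.33 vs {0.12, 0.17, 0.09, 0.16} → pass.
TA (methods 2·3): 0.48 vs {0.15, 0.17, 0.12, 0.10} → pass.
TB (methods 1·2): 0.56 vs {0.22, 0.15, 0.46, 0.50} → pass.
TB (methods 1·3): 0.39 vs {0.17, 0.12, 0.31, 0.37} → pass.
TB (methods 2·3): 0.43 vs {0.17, 0.15, 0.34, 0.35} → pass.
TC (methods 1·2): 0.69 vs {0.15, 0.14, 0.50, 0.46} → pass.
TC (methods 1·3): 0.55 vs {0.16, 0.09, 0.37, 0.31} → pass.
TC (methods 2·3): 0.48 vs {0.10, 0.12, 0.35, 0.34} → pass.
0 of 9 fail.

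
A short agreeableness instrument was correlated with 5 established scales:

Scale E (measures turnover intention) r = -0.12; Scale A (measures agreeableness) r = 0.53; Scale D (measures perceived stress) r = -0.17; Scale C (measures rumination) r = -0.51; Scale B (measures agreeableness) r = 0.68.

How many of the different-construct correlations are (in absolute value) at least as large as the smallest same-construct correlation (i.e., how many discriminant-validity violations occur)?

Convergent (same construct = agreeableness): Scale A, Scale B.
Smallest convergent = 0.53. Discriminant |r|: 0.12, 0.17, 0.51; count ≥ 0.53 → 0.

0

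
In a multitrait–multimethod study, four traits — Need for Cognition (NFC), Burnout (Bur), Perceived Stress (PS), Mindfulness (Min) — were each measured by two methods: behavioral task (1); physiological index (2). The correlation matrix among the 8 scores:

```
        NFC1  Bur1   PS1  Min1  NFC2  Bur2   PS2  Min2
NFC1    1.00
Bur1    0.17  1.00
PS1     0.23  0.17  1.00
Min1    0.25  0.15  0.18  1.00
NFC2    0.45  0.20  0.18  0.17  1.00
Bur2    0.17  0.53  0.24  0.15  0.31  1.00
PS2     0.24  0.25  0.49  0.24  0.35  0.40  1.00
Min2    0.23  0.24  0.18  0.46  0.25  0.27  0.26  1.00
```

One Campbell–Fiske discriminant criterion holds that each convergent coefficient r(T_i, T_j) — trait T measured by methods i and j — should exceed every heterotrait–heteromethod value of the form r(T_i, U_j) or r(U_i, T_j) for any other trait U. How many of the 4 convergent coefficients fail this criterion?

Convergent coefficients and their comparison sets:
NFC (methods 1·2): 0.45 vs {0.17, 0.20, 0.24, 0.18, 0.23, 0.17} → pass.
Bur (methods 1·2): 0.53 vs {0.20, 0.17, 0.25, 0.24, 0.24, 0.15} → pass.
PS (methods 1·2): 0.49 vs {0.18, 0.24, 0.24, 0.25, 0.18, 0.24} → pass.
Min (methods 1·2): 0.46 vs {0.17, 0.23, 0.15, 0.24, 0.24, 0.18} → pass.
0 of 4 fail.

0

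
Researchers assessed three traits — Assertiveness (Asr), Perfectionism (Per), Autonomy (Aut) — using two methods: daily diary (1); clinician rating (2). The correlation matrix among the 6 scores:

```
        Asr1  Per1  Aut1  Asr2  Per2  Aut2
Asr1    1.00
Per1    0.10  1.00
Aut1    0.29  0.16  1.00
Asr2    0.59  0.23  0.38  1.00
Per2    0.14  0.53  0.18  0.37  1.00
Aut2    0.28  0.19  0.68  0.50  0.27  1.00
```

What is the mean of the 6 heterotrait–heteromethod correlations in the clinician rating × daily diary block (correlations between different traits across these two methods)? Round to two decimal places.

HTHM values (method 2 × method 1): 0.23, 0.38, 0.14, 0.18, 0.28, 0.19; mean = 1.40/6 = 0.23.

0.23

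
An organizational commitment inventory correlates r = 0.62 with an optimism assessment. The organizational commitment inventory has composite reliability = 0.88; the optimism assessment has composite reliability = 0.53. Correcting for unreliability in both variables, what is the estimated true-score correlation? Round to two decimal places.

0.91

r_true = r_obs / √(r_xx · r_yy) = 0.62 / √(0.88 × 0.53) = 0.62 / √0.4664 = 0.62 / 0.6829 ≈ 0.91.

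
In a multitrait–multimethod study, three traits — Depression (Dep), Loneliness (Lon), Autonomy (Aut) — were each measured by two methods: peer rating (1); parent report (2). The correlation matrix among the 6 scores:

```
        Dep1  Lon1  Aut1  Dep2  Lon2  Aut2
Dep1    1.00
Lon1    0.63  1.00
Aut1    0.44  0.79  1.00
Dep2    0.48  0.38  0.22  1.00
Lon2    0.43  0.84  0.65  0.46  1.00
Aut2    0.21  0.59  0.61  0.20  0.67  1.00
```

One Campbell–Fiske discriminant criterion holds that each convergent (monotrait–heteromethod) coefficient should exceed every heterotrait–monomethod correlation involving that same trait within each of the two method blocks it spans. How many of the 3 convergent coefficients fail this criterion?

Convergent coefficients and their comparison sets:
Dep (methods 1·2): 0.48 vs {0.63, 0.46, 0.44, 0.20} → fail.
Lon (methods 1·2): 0.84 vs {0.63, 0.46, 0.79, 0.67} → pass.
Aut (methods 1·2): 0.61 vs {0.44, 0.20, 0.79, 0.67} → fail.
2 of 3 fail.

2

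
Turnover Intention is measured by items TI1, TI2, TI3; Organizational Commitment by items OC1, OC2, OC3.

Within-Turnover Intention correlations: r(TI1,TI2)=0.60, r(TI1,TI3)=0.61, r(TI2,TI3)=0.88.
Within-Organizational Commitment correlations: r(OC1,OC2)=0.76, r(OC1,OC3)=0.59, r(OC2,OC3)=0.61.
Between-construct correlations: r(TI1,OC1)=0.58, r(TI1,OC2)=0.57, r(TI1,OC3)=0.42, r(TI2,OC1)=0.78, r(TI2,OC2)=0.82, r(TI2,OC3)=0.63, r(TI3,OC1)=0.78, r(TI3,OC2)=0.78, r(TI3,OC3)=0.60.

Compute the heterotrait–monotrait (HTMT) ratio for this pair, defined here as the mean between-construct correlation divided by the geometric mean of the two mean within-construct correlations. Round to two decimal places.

0.98

Mean between = 5.96/9 = 0.6622.
Mean within-TI = 2.09/3 = 0.6967; mean within-OC = 1.96/3 = 0.6533.
Geometric mean = √(0.6967 × 0.6533) = 0.6747.
HTMT = 0.6622 / 0.6747 = 0.98.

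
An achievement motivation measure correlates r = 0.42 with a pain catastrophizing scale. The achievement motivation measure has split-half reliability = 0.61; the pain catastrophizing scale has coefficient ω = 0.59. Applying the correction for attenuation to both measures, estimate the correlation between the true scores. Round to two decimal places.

0.70

r_true = r_obs / √(r_xx · r_yy) = 0.42 / √(0.61 × 0.59) = 0.42 / √0.3599 = 0.42 / 0.5999 ≈ 0.70.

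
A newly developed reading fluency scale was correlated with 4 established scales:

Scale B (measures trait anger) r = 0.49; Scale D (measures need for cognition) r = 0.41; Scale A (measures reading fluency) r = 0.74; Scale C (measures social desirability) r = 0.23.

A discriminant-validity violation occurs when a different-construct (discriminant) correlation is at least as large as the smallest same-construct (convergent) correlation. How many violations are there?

Convergent (same construct = reading fluency): Scale A.
Smallest convergent = 0.74. Discriminant values: 0.49, 0.41, 0.23; count ≥ 0.74 → 0.

0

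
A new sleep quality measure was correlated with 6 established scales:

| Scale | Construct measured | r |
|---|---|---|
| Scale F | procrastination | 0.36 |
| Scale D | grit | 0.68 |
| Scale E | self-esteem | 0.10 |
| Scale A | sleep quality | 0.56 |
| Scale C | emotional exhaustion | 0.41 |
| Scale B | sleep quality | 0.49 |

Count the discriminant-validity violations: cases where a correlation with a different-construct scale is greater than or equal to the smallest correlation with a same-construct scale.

1

Convergent (same construct = sleep quality): Scale A, Scale B.
Smallest convergent = 0.49. Discriminant values: 0.36, 0.68, 0.10, 0.41; count ≥ 0.49 → 1.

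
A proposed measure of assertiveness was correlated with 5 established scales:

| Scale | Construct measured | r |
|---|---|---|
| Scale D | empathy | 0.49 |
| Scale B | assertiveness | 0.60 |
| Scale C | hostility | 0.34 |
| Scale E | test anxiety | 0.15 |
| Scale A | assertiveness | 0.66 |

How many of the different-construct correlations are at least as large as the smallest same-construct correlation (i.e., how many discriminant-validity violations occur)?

0

Convergent (same construct = assertiveness): Scale B, Scale A.
Smallest convergent = 0.60. Discriminant values: 0.49, 0.34, 0.15; count ≥ 0.60 → 0.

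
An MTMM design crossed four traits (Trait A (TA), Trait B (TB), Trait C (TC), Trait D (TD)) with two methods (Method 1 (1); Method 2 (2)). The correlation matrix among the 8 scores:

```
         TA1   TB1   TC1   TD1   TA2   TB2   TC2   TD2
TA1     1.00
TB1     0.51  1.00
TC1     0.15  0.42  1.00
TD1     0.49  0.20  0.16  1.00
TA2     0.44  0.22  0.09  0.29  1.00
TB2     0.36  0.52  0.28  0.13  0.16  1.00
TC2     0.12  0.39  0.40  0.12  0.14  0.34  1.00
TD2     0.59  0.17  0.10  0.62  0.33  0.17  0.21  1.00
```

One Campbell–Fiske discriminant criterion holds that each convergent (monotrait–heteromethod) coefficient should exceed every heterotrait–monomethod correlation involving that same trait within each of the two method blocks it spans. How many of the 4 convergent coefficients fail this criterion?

Checking each validity diagonal entry against its comparison values:
TA (methods 1·2): 0.44 vs {0.51, 0.16, 0.15, 0.14, 0.49, 0.33} → fail.
TB (methods 1·2): 0.52 vs {0.51, 0.16, 0.42, 0.34, 0.20, 0.17} → pass.
TC (methods 1·2): 0.40 vs {0.15, 0.14, 0.42, 0.34, 0.16, 0.21} → fail.
TD (methods 1·2): 0.62 vs {0.49, 0.33, 0.20, 0.17, 0.16, 0.21} → pass.
2 of 4 fail.

2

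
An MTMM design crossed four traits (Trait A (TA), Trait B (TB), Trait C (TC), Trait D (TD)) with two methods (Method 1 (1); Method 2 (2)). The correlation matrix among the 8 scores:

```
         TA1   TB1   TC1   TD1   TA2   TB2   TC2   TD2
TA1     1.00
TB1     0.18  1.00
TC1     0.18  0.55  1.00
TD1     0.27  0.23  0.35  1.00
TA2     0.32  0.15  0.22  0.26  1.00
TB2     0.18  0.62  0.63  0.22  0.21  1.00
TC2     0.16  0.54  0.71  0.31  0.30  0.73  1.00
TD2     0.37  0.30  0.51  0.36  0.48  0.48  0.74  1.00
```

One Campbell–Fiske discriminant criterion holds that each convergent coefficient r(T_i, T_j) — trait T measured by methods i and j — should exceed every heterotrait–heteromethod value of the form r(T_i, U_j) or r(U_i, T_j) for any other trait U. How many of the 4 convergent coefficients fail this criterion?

3

Each convergent coefficient versus the relevant comparison correlations:
TA (methods 1·2): 0.32 vs {0.18, 0.15, 0.16, 0.22, 0.37, 0.26} → fail.
TB (methods 1·2): 0.62 vs {0.15, 0.18, 0.54, 0.63, 0.30, 0.22} → fail.
TC (methods 1·2): 0.71 vs {0.22, 0.16, 0.63, 0.54, 0.51, 0.31} → pass.
TD (methods 1·2): 0.36 vs {0.26, 0.37, 0.22, 0.30, 0.31, 0.51} → fail.
3 of 4 fail.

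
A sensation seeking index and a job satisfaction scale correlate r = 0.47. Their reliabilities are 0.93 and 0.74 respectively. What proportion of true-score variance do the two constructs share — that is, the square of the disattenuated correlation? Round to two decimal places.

Disattenuated r = 0.47 / √(0.93 × 0.74) = 0.47 / 0.8296 = 0.5665.
Shared true-score variance = 0.5665² = 0.3209 ≈ 0.32.

0.32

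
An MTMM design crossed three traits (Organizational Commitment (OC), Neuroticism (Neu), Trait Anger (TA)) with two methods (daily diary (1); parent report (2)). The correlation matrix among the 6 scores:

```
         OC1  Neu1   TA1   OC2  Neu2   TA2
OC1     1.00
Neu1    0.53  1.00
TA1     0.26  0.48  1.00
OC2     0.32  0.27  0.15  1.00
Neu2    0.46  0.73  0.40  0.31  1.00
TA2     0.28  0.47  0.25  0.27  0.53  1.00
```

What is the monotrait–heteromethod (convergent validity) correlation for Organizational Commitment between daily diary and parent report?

0.32

Same trait (OC), different methods: r(OC1, OC2) = 0.32.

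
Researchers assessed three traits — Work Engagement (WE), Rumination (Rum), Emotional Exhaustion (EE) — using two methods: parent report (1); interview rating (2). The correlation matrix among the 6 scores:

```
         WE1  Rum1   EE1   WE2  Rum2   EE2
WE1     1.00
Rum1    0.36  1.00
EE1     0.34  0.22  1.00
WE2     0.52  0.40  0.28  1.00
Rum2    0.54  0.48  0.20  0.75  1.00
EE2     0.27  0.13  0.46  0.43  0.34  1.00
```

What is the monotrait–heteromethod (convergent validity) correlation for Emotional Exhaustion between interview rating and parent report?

0.46

Same trait (EE), different methods: r(EE2, EE1) = 0.46.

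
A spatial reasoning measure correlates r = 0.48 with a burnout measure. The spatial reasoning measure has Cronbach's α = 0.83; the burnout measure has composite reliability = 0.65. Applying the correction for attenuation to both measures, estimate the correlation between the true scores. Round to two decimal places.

0.65

r_true = r_obs / √(r_xx · r_yy) = 0.48 / √(0.83 × 0.65) = 0.48 / √0.5395 = 0.48 / 0.7345 ≈ 0.65.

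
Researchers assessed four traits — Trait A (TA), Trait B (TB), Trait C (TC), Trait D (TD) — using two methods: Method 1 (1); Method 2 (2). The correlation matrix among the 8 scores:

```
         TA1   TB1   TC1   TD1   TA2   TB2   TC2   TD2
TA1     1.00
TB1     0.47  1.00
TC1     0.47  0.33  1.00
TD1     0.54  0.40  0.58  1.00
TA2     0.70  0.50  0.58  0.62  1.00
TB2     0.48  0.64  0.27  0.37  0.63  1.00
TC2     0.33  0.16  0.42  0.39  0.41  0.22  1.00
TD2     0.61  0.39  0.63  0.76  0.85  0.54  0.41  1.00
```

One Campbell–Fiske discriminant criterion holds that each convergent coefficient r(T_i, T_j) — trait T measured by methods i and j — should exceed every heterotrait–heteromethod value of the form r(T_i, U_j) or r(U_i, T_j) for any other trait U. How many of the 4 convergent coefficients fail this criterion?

Each convergent coefficient versus the relevant comparison correlations:
TA (methods 1·2): 0.70 vs {0.48, 0.50, 0.33, 0.58, 0.61, 0.62} → pass.
TB (methods 1·2): 0.64 vs {0.50, 0.48, 0.16, 0.27, 0.39, 0.37} → pass.
TC (methods 1·2): 0.42 vs {0.58, 0.33, 0.27, 0.16, 0.63, 0.39} → fail.
TD (methods 1·2): 0.76 vs {0.62, 0.61, 0.37, 0.39, 0.39, 0.63} → pass.
1 of 4 fail.

1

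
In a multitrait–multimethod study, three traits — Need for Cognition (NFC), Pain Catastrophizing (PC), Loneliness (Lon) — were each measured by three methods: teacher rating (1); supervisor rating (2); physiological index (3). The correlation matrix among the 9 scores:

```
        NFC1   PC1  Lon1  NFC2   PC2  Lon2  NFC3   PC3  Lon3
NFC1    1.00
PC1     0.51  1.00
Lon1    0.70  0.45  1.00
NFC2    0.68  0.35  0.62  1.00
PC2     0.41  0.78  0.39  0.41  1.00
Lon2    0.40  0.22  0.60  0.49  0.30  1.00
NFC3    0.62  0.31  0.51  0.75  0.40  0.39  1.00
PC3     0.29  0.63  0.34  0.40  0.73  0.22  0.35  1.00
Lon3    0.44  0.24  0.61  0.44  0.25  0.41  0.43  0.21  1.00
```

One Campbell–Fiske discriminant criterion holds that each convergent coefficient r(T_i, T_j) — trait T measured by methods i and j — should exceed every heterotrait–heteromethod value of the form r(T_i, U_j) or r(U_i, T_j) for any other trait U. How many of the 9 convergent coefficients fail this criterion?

Checking each validity diagonal entry against its comparison values:
NFC (methods 1·2): 0.68 vs {0.41, 0.35, 0.40, 0.62} → pass.
NFC (methods 1·3): 0.62 vs {0.29, 0.31, 0.44, 0.51} → pass.
NFC (methods 2·3): 0.75 vs {0.40, 0.40, 0.44, 0.39} → pass.
PC (methods 1·2): 0.78 vs {0.35, 0.41, 0.22, 0.39} → pass.
PC (methods 1·3): 0.63 vs {0.31, 0.29, 0.24, 0.34} → pass.
PC (methods 2·3): 0.73 vs {0.40, 0.40, 0.25, 0.22} → pass.
Lon (methods 1·2): 0.60 vs {0.62, 0.40, 0.39, 0.22} → fail.
Lon (methods 1·3): 0.61 vs {0.51, 0.44, 0.34, 0.24} → pass.
Lon (methods 2·3): 0.41 vs {0.39, 0.44, 0.22, 0.25} → fail.
2 of 9 fail.

2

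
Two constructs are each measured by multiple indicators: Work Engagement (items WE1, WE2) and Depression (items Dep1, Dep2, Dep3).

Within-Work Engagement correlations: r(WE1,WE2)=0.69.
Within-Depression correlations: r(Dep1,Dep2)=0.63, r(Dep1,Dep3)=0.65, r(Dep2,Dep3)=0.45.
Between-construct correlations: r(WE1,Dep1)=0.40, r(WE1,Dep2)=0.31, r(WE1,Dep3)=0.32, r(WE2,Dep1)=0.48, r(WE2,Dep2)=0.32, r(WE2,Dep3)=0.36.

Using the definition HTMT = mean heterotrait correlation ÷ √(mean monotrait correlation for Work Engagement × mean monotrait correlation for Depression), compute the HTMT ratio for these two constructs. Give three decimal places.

Mean heterotrait r = 2.19/6 = 0.3650.
Mean within-WE = 0.69/1 = 0.6900; mean within-Dep = 1.73/3 = 0.5767.
Geometric mean = √(0.6900 × 0.5767) = 0.6308.
HTMT = 0.3650 / 0.6308 = 0.579.

0.579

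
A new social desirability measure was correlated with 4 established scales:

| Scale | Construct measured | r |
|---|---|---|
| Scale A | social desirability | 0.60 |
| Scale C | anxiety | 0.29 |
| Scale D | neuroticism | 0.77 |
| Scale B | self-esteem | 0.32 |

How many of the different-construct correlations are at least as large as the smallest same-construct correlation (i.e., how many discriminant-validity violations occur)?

Convergent (same construct = social desirability): Scale A.
Smallest convergent = 0.60. Discriminant values: 0.29, 0.77, 0.32; count ≥ 0.60 → 1.

1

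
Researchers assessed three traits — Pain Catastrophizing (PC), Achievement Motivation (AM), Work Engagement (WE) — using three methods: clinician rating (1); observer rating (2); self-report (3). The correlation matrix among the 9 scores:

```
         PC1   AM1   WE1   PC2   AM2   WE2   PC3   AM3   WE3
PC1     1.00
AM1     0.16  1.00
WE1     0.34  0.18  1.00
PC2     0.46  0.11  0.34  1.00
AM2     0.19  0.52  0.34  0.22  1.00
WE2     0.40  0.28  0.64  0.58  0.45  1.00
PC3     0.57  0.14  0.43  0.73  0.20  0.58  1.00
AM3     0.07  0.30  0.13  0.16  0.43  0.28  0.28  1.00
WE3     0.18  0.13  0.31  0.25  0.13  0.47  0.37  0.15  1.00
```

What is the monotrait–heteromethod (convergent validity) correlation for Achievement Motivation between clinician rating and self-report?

Same trait (AM), different methods: r(AM1, AM3) = 0.30.

0.30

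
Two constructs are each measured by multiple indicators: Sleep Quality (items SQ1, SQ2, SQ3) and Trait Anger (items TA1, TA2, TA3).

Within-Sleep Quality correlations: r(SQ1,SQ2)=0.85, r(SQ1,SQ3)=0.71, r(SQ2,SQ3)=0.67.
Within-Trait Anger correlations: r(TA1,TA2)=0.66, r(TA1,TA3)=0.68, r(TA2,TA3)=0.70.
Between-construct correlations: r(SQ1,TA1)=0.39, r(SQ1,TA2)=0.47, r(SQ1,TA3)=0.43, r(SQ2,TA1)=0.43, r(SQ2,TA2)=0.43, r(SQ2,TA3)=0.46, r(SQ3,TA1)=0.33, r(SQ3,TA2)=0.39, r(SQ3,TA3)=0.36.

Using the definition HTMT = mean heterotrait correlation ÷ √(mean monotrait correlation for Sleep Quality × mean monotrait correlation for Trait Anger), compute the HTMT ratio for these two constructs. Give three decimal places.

Mean heterotrait r = 3.69/9 = 0.4100.
Mean within-SQ = 2.23/3 = 0.7433; mean within-TA = 2.04/3 = 0.6800.
Geometric mean = √(0.7433 × 0.6800) = 0.7109.
HTMT = 0.4100 / 0.7109 = 0.577.

0.577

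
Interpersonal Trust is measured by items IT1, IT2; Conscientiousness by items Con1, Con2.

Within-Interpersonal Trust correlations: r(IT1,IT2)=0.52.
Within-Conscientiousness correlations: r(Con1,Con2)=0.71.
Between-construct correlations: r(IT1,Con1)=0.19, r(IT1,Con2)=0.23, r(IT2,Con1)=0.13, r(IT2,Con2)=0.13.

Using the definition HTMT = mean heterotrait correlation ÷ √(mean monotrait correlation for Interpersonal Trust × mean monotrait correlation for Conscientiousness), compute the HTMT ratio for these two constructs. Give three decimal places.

0.280

Between-construct mean = 0.68/4 = 0.1700.
Mean within-IT = 0.52/1 = 0.5200; mean within-Con = 0.71/1 = 0.7100.
Geometric mean = √(0.5200 × 0.7100) = 0.6076.
HTMT = 0.1700 / 0.6076 = 0.280.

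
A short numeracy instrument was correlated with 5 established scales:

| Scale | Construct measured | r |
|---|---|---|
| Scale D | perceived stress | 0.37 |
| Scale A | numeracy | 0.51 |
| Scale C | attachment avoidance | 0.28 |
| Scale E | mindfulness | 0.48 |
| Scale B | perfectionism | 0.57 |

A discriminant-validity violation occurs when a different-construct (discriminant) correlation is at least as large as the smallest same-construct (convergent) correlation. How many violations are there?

1

Convergent (same construct = numeracy): Scale A.
Smallest convergent = 0.51. Discriminant values: 0.37, 0.28, 0.48, 0.57; count ≥ 0.51 → 1.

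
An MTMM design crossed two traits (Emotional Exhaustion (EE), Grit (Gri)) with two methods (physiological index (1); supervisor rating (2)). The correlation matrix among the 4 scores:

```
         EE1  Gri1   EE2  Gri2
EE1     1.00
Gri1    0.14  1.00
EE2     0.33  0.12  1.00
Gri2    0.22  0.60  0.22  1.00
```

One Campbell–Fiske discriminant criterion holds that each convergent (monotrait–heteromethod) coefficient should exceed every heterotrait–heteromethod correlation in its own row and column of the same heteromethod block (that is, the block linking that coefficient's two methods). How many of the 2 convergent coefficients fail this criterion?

Convergent coefficients and their comparison sets:
EE (methods 1·2): 0.33 vs {0.22, 0.12} → pass.
Gri (methods 1·2): 0.60 vs {0.12, 0.22} → pass.
0 of 2 fail.

0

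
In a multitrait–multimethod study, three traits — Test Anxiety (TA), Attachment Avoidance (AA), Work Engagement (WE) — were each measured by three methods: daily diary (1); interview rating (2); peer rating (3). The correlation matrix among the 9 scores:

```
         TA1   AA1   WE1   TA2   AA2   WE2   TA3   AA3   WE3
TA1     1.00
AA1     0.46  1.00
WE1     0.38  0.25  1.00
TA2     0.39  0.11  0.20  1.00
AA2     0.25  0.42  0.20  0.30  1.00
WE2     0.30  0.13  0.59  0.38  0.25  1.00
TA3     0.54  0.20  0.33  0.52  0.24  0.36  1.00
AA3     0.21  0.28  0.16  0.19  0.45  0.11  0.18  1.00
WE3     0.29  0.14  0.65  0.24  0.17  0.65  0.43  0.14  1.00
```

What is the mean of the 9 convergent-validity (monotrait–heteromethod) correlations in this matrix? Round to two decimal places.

0.50

Convergent values: 0.39, 0.54, 0.52, 0.42, 0.28, 0.45, 0.59, 0.65, 0.65; mean = 4.49/9 = 0.50.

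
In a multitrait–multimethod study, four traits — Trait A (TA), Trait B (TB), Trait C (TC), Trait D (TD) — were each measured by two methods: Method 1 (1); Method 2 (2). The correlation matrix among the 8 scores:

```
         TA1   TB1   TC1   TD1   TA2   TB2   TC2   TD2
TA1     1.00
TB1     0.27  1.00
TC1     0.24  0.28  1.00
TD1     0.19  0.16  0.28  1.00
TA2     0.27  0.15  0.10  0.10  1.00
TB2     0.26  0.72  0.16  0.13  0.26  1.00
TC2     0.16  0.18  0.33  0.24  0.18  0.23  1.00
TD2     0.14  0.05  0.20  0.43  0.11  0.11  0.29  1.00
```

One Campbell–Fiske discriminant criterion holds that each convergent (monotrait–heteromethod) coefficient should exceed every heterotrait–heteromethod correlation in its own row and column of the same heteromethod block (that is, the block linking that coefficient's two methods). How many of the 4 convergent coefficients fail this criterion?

Each convergent coefficient versus the relevant comparison correlations:
TA (methods 1·2): 0.27 vs {0.26, 0.15, 0.16, 0.10, 0.14, 0.10} → pass.
TB (methods 1·2): 0.72 vs {0.15, 0.26, 0.18, 0.16, 0.05, 0.13} → pass.
TC (methods 1·2): 0.33 vs {0.10, 0.16, 0.16, 0.18, 0.20, 0.24} → pass.
TD (methods 1·2): 0.43 vs {0.10, 0.14, 0.13, 0.05, 0.24, 0.20} → pass.
0 of 4 fail.

0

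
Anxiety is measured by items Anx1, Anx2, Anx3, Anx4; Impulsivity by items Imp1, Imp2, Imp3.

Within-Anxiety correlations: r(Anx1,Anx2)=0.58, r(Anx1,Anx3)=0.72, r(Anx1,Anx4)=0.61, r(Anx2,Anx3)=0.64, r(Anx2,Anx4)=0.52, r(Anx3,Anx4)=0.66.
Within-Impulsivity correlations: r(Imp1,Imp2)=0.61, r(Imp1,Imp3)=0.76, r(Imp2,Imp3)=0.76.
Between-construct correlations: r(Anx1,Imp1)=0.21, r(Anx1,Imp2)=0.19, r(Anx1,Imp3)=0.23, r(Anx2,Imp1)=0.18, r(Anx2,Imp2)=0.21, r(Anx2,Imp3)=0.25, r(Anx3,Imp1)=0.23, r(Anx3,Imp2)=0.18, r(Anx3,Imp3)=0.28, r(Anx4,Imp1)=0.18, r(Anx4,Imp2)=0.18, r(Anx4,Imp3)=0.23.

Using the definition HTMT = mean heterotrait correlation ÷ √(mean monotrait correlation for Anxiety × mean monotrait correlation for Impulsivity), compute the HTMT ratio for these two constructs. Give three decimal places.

Mean between = 2.55/12 = 0.2125.
Mean within-Anx = 3.73/6 = 0.6217; mean within-Imp = 2.13/3 = 0.7100.
Geometric mean = √(0.6217 × 0.7100) = 0.6644.
HTMT = 0.2125 / 0.6644 = 0.320.

0.320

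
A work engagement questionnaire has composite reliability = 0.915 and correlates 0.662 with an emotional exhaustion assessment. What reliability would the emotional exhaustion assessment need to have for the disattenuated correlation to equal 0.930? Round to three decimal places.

r_true = r_obs / √(r_xx · r_yy) ⇒ 0.930 = 0.662 / √(0.915 · r_yy).
√(0.915 · r_yy) = 0.662 / 0.930 = 0.7118; 0.915 · r_yy = 0.5067; r_yy = 0.5067 / 0.915 ≈ 0.554.

0.554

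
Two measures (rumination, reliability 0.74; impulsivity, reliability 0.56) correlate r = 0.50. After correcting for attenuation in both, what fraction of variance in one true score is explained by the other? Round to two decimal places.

Disattenuated r = 0.50 / √(0.74 × 0.56) = 0.50 / 0.6437 = 0.7768.
Shared true-score variance = 0.7768² = 0.6034 ≈ 0.60.

0.60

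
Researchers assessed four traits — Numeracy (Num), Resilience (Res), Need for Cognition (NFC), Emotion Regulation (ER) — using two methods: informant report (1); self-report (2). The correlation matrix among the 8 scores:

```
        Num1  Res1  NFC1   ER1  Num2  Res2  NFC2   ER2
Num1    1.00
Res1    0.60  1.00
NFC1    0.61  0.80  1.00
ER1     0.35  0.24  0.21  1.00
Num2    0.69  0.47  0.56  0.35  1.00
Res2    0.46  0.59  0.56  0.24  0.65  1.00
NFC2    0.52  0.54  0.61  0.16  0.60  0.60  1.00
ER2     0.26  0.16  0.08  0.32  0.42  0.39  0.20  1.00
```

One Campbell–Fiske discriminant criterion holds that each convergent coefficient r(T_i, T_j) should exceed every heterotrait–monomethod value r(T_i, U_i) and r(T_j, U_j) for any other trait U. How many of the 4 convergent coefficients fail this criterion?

3

Convergent coefficients and their comparison sets:
Num (methods 1·2): 0.69 vs {0.60, 0.65, 0.61, 0.60, 0.35, 0.42} → pass.
Res (methods 1·2): 0.59 vs {0.60, 0.65, 0.80, 0.60, 0.24, 0.39} → fail.
NFC (methods 1·2): 0.61 vs {0.61, 0.60, 0.80, 0.60, 0.21, 0.20} → fail.
ER (methods 1·2): 0.32 vs {0.35, 0.42, 0.24, 0.39, 0.21, 0.20} → fail.
3 of 4 fail.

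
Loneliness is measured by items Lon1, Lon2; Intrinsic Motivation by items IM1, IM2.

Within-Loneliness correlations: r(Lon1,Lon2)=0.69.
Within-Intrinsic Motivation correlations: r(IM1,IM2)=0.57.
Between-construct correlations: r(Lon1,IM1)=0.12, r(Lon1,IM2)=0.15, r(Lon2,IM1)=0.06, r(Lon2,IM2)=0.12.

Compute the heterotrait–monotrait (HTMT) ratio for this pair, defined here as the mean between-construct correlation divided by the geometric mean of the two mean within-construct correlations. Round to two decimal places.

Mean between = 0.45/4 = 0.1125.
Mean within-Lon = 0.69/1 = 0.6900; mean within-IM = 0.57/1 = 0.5700.
Geometric mean = √(0.6900 × 0.5700) = 0.6271.
HTMT = 0.1125 / 0.6271 = 0.18.

0.18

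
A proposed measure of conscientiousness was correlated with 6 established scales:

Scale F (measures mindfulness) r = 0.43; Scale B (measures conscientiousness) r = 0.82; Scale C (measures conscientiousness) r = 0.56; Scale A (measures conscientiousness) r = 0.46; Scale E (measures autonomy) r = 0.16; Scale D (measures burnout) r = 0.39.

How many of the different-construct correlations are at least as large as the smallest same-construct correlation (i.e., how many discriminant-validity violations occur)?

0

Convergent (same construct = conscientiousness): Scale B, Scale C, Scale A.
Smallest convergent = 0.46. Discriminant values: 0.43, 0.16, 0.39; count ≥ 0.46 → 0.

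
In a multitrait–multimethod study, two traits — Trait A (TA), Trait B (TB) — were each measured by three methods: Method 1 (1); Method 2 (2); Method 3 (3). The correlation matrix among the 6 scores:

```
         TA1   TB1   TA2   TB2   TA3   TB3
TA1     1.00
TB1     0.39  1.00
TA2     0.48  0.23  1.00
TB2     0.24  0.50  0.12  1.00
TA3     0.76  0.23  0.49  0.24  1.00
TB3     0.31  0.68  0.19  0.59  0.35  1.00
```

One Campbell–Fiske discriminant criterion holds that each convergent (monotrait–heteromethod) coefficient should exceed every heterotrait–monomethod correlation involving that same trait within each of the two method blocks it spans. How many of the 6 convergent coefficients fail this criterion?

Each convergent coefficient versus the relevant comparison correlations:
TA (methods 1·2): 0.48 vs {0.39, 0.12} → pass.
TA (methods 1·3): 0.76 vs {0.39, 0.35} → pass.
TA (methods 2·3): 0.49 vs {0.12, 0.35} → pass.
TB (methods 1·2): 0.50 vs {0.39, 0.12} → pass.
TB (methods 1·3): 0.68 vs {0.39, 0.35} → pass.
TB (methods 2·3): 0.59 vs {0.12, 0.35} → pass.
0 of 6 fail.

0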